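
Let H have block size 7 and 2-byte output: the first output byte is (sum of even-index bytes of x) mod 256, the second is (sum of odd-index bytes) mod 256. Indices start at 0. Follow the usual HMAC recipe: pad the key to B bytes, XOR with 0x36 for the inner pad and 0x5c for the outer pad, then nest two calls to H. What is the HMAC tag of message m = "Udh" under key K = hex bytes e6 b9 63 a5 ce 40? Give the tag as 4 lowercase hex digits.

Key hex bytes e6 b9 63 a5 ce 40 is 6 bytes ≤ B = 7; zero-pad to 7 bytes: K' = e6 b9 63 a5 ce 40 00.
K' ⊕ ipad = d0 8f 55 93 f8 76 36.  K' ⊕ opad = ba e5 3f f9 92 1c 5c.
Inner input = (K'⊕ipad) ∥ m = d0 8f 55 93 f8 76 36 ∥ 55 64 68.
Inner hash: even-index sum = 695 mod 256 = 183; odd-index sum = 597 mod 256 = 85 → b7 55.
Outer input = (K'⊕opad) ∥ inner = ba e5 3f f9 92 1c 5c ∥ b7 55.
Outer hash (tag): even-index sum = 572 mod 256 = 60; odd-index sum = 689 mod 256 = 177 → 3c b1.

3cb1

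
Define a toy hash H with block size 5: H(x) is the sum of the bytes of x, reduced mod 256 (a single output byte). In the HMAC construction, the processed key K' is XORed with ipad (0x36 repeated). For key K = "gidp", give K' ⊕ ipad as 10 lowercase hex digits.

515f524636

Key "gidp" = 67 69 64 70 is 4 bytes ≤ B = 5; zero-pad to 5 bytes: K' = 67 69 64 70 00.
XOR each byte with 0x36: 67⊕36=51, 69⊕36=5f, 64⊕36=52, 70⊕36=46, 00⊕36=36.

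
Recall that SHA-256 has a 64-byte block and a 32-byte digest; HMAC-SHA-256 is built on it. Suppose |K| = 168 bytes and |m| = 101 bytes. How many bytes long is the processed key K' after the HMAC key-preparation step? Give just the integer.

64

Key is 168 > 64 bytes, so it is hashed to 32 bytes then zero-padded to 64: |K'| = 64.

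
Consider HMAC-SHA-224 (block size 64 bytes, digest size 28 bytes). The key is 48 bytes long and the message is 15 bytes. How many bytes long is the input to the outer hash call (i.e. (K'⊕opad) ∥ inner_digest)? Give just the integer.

92

Key is 48 ≤ 64 bytes, zero-padded: |K'| = 64.
Outer input = (K'⊕opad) ∥ H(inner) → 64 + 28 = 92 bytes.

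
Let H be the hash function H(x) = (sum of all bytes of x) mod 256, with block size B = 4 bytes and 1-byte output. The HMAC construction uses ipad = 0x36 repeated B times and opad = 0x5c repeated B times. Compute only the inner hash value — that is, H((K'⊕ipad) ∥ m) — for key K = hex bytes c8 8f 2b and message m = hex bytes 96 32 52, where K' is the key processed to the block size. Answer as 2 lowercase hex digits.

24

Key hex bytes c8 8f 2b is 3 bytes ≤ B = 4; zero-pad to 4 bytes: K' = c8 8f 2b 00.
K' ⊕ ipad = fe b9 1d 36.
Inner input = fe b9 1d 36 ∥ 96 32 52.
Inner hash: sum = 254+185+29+54+150+50+82 = 804; mod 256 = 36 → 24.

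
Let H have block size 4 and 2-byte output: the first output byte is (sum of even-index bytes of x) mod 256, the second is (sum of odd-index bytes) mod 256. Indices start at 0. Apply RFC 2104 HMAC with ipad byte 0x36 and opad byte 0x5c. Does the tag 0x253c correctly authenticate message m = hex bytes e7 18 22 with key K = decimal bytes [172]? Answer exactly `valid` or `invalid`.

valid

Key decimal bytes [172] = ac is 1 byte ≤ B = 4; zero-pad to 4 bytes: K' = ac 00 00 00.
K' ⊕ ipad = 9a 36 36 36; K' ⊕ opad = f0 5c 5c 5c.
Inner hash: even-index sum = 473 mod 256 = 217; odd-index sum = 132 mod 256 = 132 → d9 84.
Outer hash (recomputed tag): even-index sum = 549 mod 256 = 37; odd-index sum = 316 mod 256 = 60 → 25 3c.
Recomputed tag = 253c; claimed = 253c → match.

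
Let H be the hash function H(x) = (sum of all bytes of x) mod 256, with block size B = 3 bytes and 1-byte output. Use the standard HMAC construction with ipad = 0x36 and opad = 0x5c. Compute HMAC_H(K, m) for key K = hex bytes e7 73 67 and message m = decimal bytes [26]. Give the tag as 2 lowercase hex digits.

a6

Key hex bytes e7 73 67 is exactly B = 3 bytes: K' = e7 73 67.
K' ⊕ ipad = d1 45 51.  K' ⊕ opad = bb 2f 3b.
Inner input = (K'⊕ipad) ∥ m = d1 45 51 ∥ 1a.
Inner hash: sum = 209+69+81+26 = 385; mod 256 = 129 → 81.
Outer input = (K'⊕opad) ∥ inner = bb 2f 3b ∥ 81.
Outer hash (tag): sum = 187+47+59+129 = 422; mod 256 = 166 → a6.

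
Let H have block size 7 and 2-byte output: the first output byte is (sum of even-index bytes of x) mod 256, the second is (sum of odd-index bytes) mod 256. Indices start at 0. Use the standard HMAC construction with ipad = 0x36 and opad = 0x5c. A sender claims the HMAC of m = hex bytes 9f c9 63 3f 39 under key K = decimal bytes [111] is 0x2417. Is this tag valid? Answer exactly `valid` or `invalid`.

Key decimal bytes [111] = 6f is 1 byte ≤ B = 7; zero-pad to 7 bytes: K' = 6f 00 00 00 00 00 00.
K' ⊕ ipad = 59 36 36 36 36 36 36; K' ⊕ opad = 33 5c 5c 5c 5c 5c 5c.
Inner hash: even-index sum = 515 mod 256 = 3; odd-index sum = 477 mod 256 = 221 → 03 dd.
Outer hash (recomputed tag): even-index sum = 548 mod 256 = 36; odd-index sum = 279 mod 256 = 23 → 24 17.
Recomputed tag = 2417; claimed = 2417 → match.

valid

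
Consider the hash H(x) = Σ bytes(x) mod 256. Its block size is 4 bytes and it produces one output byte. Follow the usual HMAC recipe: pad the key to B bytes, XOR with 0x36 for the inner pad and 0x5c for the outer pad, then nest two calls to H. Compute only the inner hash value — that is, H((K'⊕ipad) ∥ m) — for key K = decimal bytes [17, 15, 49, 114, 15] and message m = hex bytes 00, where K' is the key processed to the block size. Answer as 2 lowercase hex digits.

86

Key decimal bytes [17, 15, 49, 114, 15] = 11 0f 31 72 0f is 5 bytes > B = 4, so hash it first: H(key) = d2, then zero-pad to 4 bytes: K' = d2 00 00 00.
K' ⊕ ipad = e4 36 36 36.
Inner input = e4 36 36 36 ∥ 00.
Inner hash: sum = 228+54+54+54+0 = 390; mod 256 = 134 → 86.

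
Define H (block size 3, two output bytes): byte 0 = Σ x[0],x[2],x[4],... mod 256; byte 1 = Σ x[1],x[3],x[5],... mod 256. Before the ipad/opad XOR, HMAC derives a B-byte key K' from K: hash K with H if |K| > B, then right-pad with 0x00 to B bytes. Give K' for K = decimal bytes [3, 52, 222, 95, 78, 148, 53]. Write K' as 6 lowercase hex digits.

|K| = 7 > B = 3, so first hash the key.
H(K): even-index sum = 356 mod 256 = 100; odd-index sum = 295 mod 256 = 39 → 64 27.
Zero-pad H(K) = 64 27 to 3 bytes: K' = 64 27 00.

642700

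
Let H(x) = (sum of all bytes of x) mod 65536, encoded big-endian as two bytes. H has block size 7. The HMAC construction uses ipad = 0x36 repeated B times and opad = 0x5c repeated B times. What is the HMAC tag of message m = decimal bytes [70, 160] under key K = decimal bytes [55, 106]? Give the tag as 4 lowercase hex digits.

02c0

Key decimal bytes [55, 106] = 37 6a is 2 bytes ≤ B = 7; zero-pad to 7 bytes: K' = 37 6a 00 00 00 00 00.
K' ⊕ ipad = 01 5c 36 36 36 36 36.  K' ⊕ opad = 6b 36 5c 5c 5c 5c 5c.
Inner input = (K'⊕ipad) ∥ m = 01 5c 36 36 36 36 36 ∥ 46 a0.
Inner hash: sum = 1+92+54+54+54+54+54+70+160 = 593 → 02 51.
Outer input = (K'⊕opad) ∥ inner = 6b 36 5c 5c 5c 5c 5c ∥ 02 51.
Outer hash (tag): sum = 107+54+92+92+92+92+92+2+81 = 704 → 02 c0.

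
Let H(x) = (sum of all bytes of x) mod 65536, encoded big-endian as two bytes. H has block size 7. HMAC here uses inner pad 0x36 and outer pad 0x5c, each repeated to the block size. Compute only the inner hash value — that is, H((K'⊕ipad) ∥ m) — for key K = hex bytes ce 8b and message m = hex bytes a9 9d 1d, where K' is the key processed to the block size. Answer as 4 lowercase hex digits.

Key hex bytes ce 8b is 2 bytes ≤ B = 7; zero-pad to 7 bytes: K' = ce 8b 00 00 00 00 00.
K' ⊕ ipad = f8 bd 36 36 36 36 36.
Inner input = f8 bd 36 36 36 36 36 ∥ a9 9d 1d.
Inner hash: sum = 248+189+54+54+54+54+54+169+157+29 = 1062 → 04 26.

0426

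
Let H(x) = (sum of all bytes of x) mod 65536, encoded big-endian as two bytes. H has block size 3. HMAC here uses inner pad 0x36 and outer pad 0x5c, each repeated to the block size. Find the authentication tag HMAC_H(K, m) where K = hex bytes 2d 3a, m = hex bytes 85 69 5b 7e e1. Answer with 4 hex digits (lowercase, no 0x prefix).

Key hex bytes 2d 3a is 2 bytes ≤ B = 3; zero-pad to 3 bytes: K' = 2d 3a 00.
K' ⊕ ipad = 1b 0c 36.  K' ⊕ opad = 71 66 5c.
Inner input = (K'⊕ipad) ∥ m = 1b 0c 36 ∥ 85 69 5b 7e e1.
Inner hash: sum = 27+12+54+133+105+91+126+225 = 773 → 03 05.
Outer input = (K'⊕opad) ∥ inner = 71 66 5c ∥ 03 05.
Outer hash (tag): sum = 113+102+92+3+5 = 315 → 01 3b.

013b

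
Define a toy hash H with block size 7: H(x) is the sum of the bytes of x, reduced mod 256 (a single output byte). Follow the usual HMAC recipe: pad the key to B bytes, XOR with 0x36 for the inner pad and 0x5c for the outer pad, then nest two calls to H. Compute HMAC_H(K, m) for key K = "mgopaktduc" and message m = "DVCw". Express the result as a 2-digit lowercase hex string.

Key "mgopaktduc" = 6d 67 6f 70 61 6b 74 64 75 63 is 10 bytes > B = 7, so hash it first: H(key) = 2f, then zero-pad to 7 bytes: K' = 2f 00 00 00 00 00 00.
K' ⊕ ipad = 19 36 36 36 36 36 36.  K' ⊕ opad = 73 5c 5c 5c 5c 5c 5c.
Inner input = (K'⊕ipad) ∥ m = 19 36 36 36 36 36 36 ∥ 44 56 43 77.
Inner hash: sum = 25+54+54+54+54+54+54+68+86+67+119 = 689; mod 256 = 177 → b1.
Outer input = (K'⊕opad) ∥ inner = 73 5c 5c 5c 5c 5c 5c ∥ b1.
Outer hash (tag): sum = 115+92+92+92+92+92+92+177 = 844; mod 256 = 76 → 4c.

4c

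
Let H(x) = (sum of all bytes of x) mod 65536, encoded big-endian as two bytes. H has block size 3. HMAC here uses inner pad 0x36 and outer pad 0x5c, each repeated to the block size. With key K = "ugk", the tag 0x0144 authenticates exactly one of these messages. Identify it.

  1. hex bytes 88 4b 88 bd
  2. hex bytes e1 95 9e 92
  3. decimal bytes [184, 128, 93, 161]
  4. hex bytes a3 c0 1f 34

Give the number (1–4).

Key "ugk" = 75 67 6b is exactly B = 3 bytes: K' = 75 67 6b.
K' ⊕ ipad = 43 51 5d; K' ⊕ opad = 29 3b 37.
m1: inner = H(43 51 5d 88 4b 88 bd) = 03 09; tag = H(29 3b 37 03 09) = 00a7
m2: inner = H(43 51 5d e1 95 9e 92) = 03 97; tag = H(29 3b 37 03 97) = 0135
m3: inner = H(43 51 5d b8 80 5d a1) = 03 27; tag = H(29 3b 37 03 27) = 00c5
m4: inner = H(43 51 5d a3 c0 1f 34) = 02 a7; tag = H(29 3b 37 02 a7) = 0144 ← matches

4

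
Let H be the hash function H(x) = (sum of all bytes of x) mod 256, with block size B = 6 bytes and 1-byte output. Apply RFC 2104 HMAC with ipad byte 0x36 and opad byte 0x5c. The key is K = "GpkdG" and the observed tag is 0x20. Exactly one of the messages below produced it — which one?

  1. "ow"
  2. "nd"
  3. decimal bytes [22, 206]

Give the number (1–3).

Key "GpkdG" = 47 70 6b 64 47 is 5 bytes ≤ B = 6; zero-pad to 6 bytes: K' = 47 70 6b 64 47 00.
K' ⊕ ipad = 71 46 5d 52 71 36; K' ⊕ opad = 1b 2c 37 38 1b 5c.
m1: inner = H(71 46 5d 52 71 36 6f 77) = f3; tag = H(1b 2c 37 38 1b 5c f3) = 20 ← matches
m2: inner = H(71 46 5d 52 71 36 6e 64) = df; tag = H(1b 2c 37 38 1b 5c df) = 0c
m3: inner = H(71 46 5d 52 71 36 16 ce) = f1; tag = H(1b 2c 37 38 1b 5c f1) = 1e

1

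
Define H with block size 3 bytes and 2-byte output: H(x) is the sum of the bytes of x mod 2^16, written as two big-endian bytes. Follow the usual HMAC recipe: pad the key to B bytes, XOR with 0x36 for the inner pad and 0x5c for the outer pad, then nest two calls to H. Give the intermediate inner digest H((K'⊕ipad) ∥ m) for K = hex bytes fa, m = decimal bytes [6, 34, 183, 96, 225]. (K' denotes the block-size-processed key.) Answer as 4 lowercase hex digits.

0358

Key hex bytes fa is 1 byte ≤ B = 3; zero-pad to 3 bytes: K' = fa 00 00.
K' ⊕ ipad = cc 36 36.
Inner input = cc 36 36 ∥ 06 22 b7 60 e1.
Inner hash: sum = 204+54+54+6+34+183+96+225 = 856 → 03 58.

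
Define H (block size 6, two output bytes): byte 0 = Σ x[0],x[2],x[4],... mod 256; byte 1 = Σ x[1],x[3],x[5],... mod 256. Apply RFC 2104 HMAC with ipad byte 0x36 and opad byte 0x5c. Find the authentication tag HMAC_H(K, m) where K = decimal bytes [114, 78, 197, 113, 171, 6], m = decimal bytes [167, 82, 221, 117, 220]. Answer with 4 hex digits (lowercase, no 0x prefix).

f24f

Key decimal bytes [114, 78, 197, 113, 171, 6] = 72 4e c5 71 ab 06 is exactly B = 6 bytes: K' = 72 4e c5 71 ab 06.
K' ⊕ ipad = 44 78 f3 47 9d 30.  K' ⊕ opad = 2e 12 99 2d f7 5a.
Inner input = (K'⊕ipad) ∥ m = 44 78 f3 47 9d 30 ∥ a7 52 dd 75 dc.
Inner hash: even-index sum = 1076 mod 256 = 52; odd-index sum = 438 mod 256 = 182 → 34 b6.
Outer input = (K'⊕opad) ∥ inner = 2e 12 99 2d f7 5a ∥ 34 b6.
Outer hash (tag): even-index sum = 498 mod 256 = 242; odd-index sum = 335 mod 256 = 79 → f2 4f.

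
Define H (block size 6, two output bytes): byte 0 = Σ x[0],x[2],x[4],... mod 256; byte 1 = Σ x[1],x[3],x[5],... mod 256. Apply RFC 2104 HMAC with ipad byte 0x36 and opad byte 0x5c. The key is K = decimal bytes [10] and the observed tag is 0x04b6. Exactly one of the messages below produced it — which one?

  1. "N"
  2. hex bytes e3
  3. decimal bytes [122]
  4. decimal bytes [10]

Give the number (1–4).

1

Key decimal bytes [10] = 0a is 1 byte ≤ B = 6; zero-pad to 6 bytes: K' = 0a 00 00 00 00 00.
K' ⊕ ipad = 3c 36 36 36 36 36; K' ⊕ opad = 56 5c 5c 5c 5c 5c.
m1: inner = H(3c 36 36 36 36 36 4e) = f6 a2; tag = H(56 5c 5c 5c 5c 5c f6 a2) = 04b6 ← matches
m2: inner = H(3c 36 36 36 36 36 e3) = 8b a2; tag = H(56 5c 5c 5c 5c 5c 8b a2) = 99b6
m3: inner = H(3c 36 36 36 36 36 7a) = 22 a2; tag = H(56 5c 5c 5c 5c 5c 22 a2) = 30b6
m4: inner = H(3c 36 36 36 36 36 0a) = b2 a2; tag = H(56 5c 5c 5c 5c 5c b2 a2) = c0b6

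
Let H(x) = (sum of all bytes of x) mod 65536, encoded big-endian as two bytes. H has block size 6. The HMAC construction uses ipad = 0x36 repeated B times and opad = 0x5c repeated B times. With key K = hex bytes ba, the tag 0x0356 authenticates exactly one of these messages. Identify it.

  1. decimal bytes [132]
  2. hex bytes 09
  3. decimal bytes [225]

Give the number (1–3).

2

Key hex bytes ba is 1 byte ≤ B = 6; zero-pad to 6 bytes: K' = ba 00 00 00 00 00.
K' ⊕ ipad = 8c 36 36 36 36 36; K' ⊕ opad = e6 5c 5c 5c 5c 5c.
m1: inner = H(8c 36 36 36 36 36 84) = 02 1e; tag = H(e6 5c 5c 5c 5c 5c 02 1e) = 02d2
m2: inner = H(8c 36 36 36 36 36 09) = 01 a3; tag = H(e6 5c 5c 5c 5c 5c 01 a3) = 0356 ← matches
m3: inner = H(8c 36 36 36 36 36 e1) = 02 7b; tag = H(e6 5c 5c 5c 5c 5c 02 7b) = 032f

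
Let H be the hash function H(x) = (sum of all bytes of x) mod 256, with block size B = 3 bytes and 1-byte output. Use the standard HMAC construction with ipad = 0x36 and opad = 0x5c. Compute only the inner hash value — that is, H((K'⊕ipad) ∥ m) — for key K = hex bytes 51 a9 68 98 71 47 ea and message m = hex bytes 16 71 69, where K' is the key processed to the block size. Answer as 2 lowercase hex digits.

Key hex bytes 51 a9 68 98 71 47 ea is 7 bytes > B = 3, so hash it first: H(key) = 9c, then zero-pad to 3 bytes: K' = 9c 00 00.
K' ⊕ ipad = aa 36 36.
Inner input = aa 36 36 ∥ 16 71 69.
Inner hash: sum = 170+54+54+22+113+105 = 518; mod 256 = 6 → 06.

06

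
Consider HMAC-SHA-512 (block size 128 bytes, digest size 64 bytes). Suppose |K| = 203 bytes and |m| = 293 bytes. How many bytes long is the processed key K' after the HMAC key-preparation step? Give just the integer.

Key is 203 > 128 bytes, so it is hashed to 64 bytes then zero-padded to 128: |K'| = 128.

128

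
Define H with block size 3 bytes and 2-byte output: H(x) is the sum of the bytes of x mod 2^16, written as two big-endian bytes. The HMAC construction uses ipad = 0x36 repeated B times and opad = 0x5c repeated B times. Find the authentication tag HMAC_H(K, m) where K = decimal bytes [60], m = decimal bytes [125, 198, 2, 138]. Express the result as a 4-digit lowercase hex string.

015f

Key decimal bytes [60] = 3c is 1 byte ≤ B = 3; zero-pad to 3 bytes: K' = 3c 00 00.
K' ⊕ ipad = 0a 36 36.  K' ⊕ opad = 60 5c 5c.
Inner input = (K'⊕ipad) ∥ m = 0a 36 36 ∥ 7d c6 02 8a.
Inner hash: sum = 10+54+54+125+198+2+138 = 581 → 02 45.
Outer input = (K'⊕opad) ∥ inner = 60 5c 5c ∥ 02 45.
Outer hash (tag): sum = 96+92+92+2+69 = 351 → 01 5f.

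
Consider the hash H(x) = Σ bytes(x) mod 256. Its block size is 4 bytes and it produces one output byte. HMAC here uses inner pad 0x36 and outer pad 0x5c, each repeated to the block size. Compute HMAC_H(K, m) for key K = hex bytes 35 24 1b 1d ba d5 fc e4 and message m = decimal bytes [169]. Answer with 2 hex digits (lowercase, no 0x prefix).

Key hex bytes 35 24 1b 1d ba d5 fc e4 is 8 bytes > B = 4, so hash it first: H(key) = 00, then zero-pad to 4 bytes: K' = 00 00 00 00.
K' ⊕ ipad = 36 36 36 36.  K' ⊕ opad = 5c 5c 5c 5c.
Inner input = (K'⊕ipad) ∥ m = 36 36 36 36 ∥ a9.
Inner hash: sum = 54+54+54+54+169 = 385; mod 256 = 129 → 81.
Outer input = (K'⊕opad) ∥ inner = 5c 5c 5c 5c ∥ 81.
Outer hash (tag): sum = 92+92+92+92+129 = 497; mod 256 = 241 → f1.

f1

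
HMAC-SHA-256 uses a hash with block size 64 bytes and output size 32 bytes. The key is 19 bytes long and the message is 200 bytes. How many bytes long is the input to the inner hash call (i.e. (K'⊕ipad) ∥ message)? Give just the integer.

Key is 19 ≤ 64 bytes, zero-padded: |K'| = 64.
Inner input = (K'⊕ipad) ∥ m → 64 + 200 = 264 bytes.

264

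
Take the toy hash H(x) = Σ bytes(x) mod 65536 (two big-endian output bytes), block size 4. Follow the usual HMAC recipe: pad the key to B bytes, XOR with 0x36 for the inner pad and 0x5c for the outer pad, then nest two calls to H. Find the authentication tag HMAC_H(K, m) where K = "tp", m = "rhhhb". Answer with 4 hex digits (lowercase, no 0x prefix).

Key "tp" = 74 70 is 2 bytes ≤ B = 4; zero-pad to 4 bytes: K' = 74 70 00 00.
K' ⊕ ipad = 42 46 36 36.  K' ⊕ opad = 28 2c 5c 5c.
Inner input = (K'⊕ipad) ∥ m = 42 46 36 36 ∥ 72 68 68 68 62.
Inner hash: sum = 66+70+54+54+114+104+104+104+98 = 768 → 03 00.
Outer input = (K'⊕opad) ∥ inner = 28 2c 5c 5c ∥ 03 00.
Outer hash (tag): sum = 40+44+92+92+3+0 = 271 → 01 0f.

010f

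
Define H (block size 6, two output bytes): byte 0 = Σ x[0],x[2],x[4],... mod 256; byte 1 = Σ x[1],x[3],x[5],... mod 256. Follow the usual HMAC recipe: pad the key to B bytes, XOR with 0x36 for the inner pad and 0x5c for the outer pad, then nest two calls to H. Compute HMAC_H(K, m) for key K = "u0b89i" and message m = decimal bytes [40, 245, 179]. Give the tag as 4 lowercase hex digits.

Key "u0b89i" = 75 30 62 38 39 69 is exactly B = 6 bytes: K' = 75 30 62 38 39 69.
K' ⊕ ipad = 43 06 54 0e 0f 5f.  K' ⊕ opad = 29 6c 3e 64 65 35.
Inner input = (K'⊕ipad) ∥ m = 43 06 54 0e 0f 5f ∥ 28 f5 b3.
Inner hash: even-index sum = 385 mod 256 = 129; odd-index sum = 360 mod 256 = 104 → 81 68.
Outer input = (K'⊕opad) ∥ inner = 29 6c 3e 64 65 35 ∥ 81 68.
Outer hash (tag): even-index sum = 333 mod 256 = 77; odd-index sum = 365 mod 256 = 109 → 4d 6d.

4d6d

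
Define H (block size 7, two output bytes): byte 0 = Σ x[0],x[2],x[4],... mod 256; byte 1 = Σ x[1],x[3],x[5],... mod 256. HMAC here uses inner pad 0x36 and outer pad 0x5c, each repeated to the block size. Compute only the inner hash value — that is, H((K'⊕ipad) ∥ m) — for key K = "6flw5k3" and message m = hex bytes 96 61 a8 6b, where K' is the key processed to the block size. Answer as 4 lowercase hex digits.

Key "6flw5k3" = 36 66 6c 77 35 6b 33 is exactly B = 7 bytes: K' = 36 66 6c 77 35 6b 33.
K' ⊕ ipad = 00 50 5a 41 03 5d 05.
Inner input = 00 50 5a 41 03 5d 05 ∥ 96 61 a8 6b.
Inner hash: even-index sum = 302 mod 256 = 46; odd-index sum = 556 mod 256 = 44 → 2e 2c.

2e2c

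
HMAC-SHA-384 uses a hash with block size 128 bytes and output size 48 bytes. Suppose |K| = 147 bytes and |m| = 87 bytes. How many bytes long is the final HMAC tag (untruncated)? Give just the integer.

The tag is one SHA-384 digest: 48 bytes.

48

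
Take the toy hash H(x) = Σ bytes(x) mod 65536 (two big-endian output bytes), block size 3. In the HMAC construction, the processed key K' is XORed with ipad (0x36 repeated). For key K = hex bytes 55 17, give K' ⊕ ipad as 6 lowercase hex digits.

Key hex bytes 55 17 is 2 bytes ≤ B = 3; zero-pad to 3 bytes: K' = 55 17 00.
XOR each byte with 0x36: 55⊕36=63, 17⊕36=21, 00⊕36=36.

632136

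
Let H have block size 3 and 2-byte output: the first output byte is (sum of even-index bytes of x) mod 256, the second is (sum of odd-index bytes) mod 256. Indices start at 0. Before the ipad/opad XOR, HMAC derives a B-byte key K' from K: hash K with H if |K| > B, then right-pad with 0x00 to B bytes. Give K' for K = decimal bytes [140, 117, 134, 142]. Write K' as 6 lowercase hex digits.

|K| = 4 > B = 3, so first hash the key.
H(K): even-index sum = 274 mod 256 = 18; odd-index sum = 259 mod 256 = 3 → 12 03.
Zero-pad H(K) = 12 03 to 3 bytes: K' = 12 03 00.

120300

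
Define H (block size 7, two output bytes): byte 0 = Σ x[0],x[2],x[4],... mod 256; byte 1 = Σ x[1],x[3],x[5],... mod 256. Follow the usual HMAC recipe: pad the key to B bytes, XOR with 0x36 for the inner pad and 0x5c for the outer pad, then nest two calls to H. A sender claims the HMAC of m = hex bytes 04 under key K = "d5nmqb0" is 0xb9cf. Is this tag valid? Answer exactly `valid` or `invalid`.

Key "d5nmqb0" = 64 35 6e 6d 71 62 30 is exactly B = 7 bytes: K' = 64 35 6e 6d 71 62 30.
K' ⊕ ipad = 52 03 58 5b 47 54 06; K' ⊕ opad = 38 69 32 31 2d 3e 6c.
Inner hash: even-index sum = 247 mod 256 = 247; odd-index sum = 182 mod 256 = 182 → f7 b6.
Outer hash (recomputed tag): even-index sum = 441 mod 256 = 185; odd-index sum = 463 mod 256 = 207 → b9 cf.
Recomputed tag = b9cf; claimed = b9cf → match.

valid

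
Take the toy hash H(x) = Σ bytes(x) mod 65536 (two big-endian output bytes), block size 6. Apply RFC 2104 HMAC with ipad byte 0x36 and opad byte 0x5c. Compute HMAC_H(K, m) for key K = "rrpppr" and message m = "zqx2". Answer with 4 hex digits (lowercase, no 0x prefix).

Key "rrpppr" = 72 72 70 70 70 72 is exactly B = 6 bytes: K' = 72 72 70 70 70 72.
K' ⊕ ipad = 44 44 46 46 46 44.  K' ⊕ opad = 2e 2e 2c 2c 2c 2e.
Inner input = (K'⊕ipad) ∥ m = 44 44 46 46 46 44 ∥ 7a 71 78 32.
Inner hash: sum = 68+68+70+70+70+68+122+113+120+50 = 819 → 03 33.
Outer input = (K'⊕opad) ∥ inner = 2e 2e 2c 2c 2c 2e ∥ 03 33.
Outer hash (tag): sum = 46+46+44+44+44+46+3+51 = 324 → 01 44.

0144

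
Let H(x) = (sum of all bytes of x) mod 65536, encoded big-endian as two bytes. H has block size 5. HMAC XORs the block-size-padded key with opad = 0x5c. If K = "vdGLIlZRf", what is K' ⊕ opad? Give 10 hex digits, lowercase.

5f685c5c5c

Key "vdGLIlZRf" = 76 64 47 4c 49 6c 5a 52 66 is 9 bytes > B = 5, so hash it first: H(key) = 03 34, then zero-pad to 5 bytes: K' = 03 34 00 00 00.
XOR each byte with 0x5c: 03⊕5c=5f, 34⊕5c=68, 00⊕5c=5c, 00⊕5c=5c, 00⊕5c=5c.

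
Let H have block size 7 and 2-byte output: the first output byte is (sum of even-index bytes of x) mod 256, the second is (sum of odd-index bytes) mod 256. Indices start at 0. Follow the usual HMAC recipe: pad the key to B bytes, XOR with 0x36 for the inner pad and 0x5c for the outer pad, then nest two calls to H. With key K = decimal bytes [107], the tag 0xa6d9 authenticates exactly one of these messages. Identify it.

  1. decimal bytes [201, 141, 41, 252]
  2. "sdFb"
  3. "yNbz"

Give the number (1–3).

Key decimal bytes [107] = 6b is 1 byte ≤ B = 7; zero-pad to 7 bytes: K' = 6b 00 00 00 00 00 00.
K' ⊕ ipad = 5d 36 36 36 36 36 36; K' ⊕ opad = 37 5c 5c 5c 5c 5c 5c.
m1: inner = H(5d 36 36 36 36 36 36 c9 8d 29 fc) = 88 94; tag = H(37 5c 5c 5c 5c 5c 5c 88 94) = df9c
m2: inner = H(5d 36 36 36 36 36 36 73 64 46 62) = c5 5b; tag = H(37 5c 5c 5c 5c 5c 5c c5 5b) = a6d9 ← matches
m3: inner = H(5d 36 36 36 36 36 36 79 4e 62 7a) = c7 7d; tag = H(37 5c 5c 5c 5c 5c 5c c7 7d) = c8db

2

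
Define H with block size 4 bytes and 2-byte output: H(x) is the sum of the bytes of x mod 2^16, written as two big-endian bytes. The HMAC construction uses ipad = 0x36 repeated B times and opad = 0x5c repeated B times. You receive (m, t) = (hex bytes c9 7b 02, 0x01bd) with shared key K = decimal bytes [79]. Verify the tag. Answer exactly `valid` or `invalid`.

Key decimal bytes [79] = 4f is 1 byte ≤ B = 4; zero-pad to 4 bytes: K' = 4f 00 00 00.
K' ⊕ ipad = 79 36 36 36; K' ⊕ opad = 13 5c 5c 5c.
Inner hash: sum = 121+54+54+54+201+123+2 = 609 → 02 61.
Outer hash (recomputed tag): sum = 19+92+92+92+2+97 = 394 → 01 8a.
Recomputed tag = 018a; claimed = 01bd → mismatch.

invalid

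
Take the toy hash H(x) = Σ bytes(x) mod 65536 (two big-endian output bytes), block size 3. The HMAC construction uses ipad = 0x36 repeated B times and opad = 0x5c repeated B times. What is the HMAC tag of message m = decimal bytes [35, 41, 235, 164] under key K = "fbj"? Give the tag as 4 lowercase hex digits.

Key "fbj" = 66 62 6a is exactly B = 3 bytes: K' = 66 62 6a.
K' ⊕ ipad = 50 54 5c.  K' ⊕ opad = 3a 3e 36.
Inner input = (K'⊕ipad) ∥ m = 50 54 5c ∥ 23 29 eb a4.
Inner hash: sum = 80+84+92+35+41+235+164 = 731 → 02 db.
Outer input = (K'⊕opad) ∥ inner = 3a 3e 36 ∥ 02 db.
Outer hash (tag): sum = 58+62+54+2+219 = 395 → 01 8b.

018b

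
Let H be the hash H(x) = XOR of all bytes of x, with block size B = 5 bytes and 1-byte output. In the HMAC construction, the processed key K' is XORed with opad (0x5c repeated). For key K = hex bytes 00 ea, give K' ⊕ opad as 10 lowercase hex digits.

Key hex bytes 00 ea is 2 bytes ≤ B = 5; zero-pad to 5 bytes: K' = 00 ea 00 00 00.
XOR each byte with 0x5c: 00⊕5c=5c, ea⊕5c=b6, 00⊕5c=5c, 00⊕5c=5c, 00⊕5c=5c.

5cb65c5c5c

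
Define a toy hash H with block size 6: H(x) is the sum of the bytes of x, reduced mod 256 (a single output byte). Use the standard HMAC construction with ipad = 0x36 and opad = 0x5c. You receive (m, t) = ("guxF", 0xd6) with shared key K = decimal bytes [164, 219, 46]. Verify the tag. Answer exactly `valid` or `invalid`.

Key decimal bytes [164, 219, 46] = a4 db 2e is 3 bytes ≤ B = 6; zero-pad to 6 bytes: K' = a4 db 2e 00 00 00.
K' ⊕ ipad = 92 ed 18 36 36 36; K' ⊕ opad = f8 87 72 5c 5c 5c.
Inner hash: sum = 146+237+24+54+54+54+103+117+120+70 = 979; mod 256 = 211 → d3.
Outer hash (recomputed tag): sum = 248+135+114+92+92+92+211 = 984; mod 256 = 216 → d8.
Recomputed tag = d8; claimed = d6 → mismatch.

invalid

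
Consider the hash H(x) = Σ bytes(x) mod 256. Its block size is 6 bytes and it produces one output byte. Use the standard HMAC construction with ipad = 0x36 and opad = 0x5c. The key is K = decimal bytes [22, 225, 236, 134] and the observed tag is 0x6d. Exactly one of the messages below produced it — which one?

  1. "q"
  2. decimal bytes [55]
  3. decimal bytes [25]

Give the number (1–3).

2

Key decimal bytes [22, 225, 236, 134] = 16 e1 ec 86 is 4 bytes ≤ B = 6; zero-pad to 6 bytes: K' = 16 e1 ec 86 00 00.
K' ⊕ ipad = 20 d7 da b0 36 36; K' ⊕ opad = 4a bd b0 da 5c 5c.
m1: inner = H(20 d7 da b0 36 36 71) = 5e; tag = H(4a bd b0 da 5c 5c 5e) = a7
m2: inner = H(20 d7 da b0 36 36 37) = 24; tag = H(4a bd b0 da 5c 5c 24) = 6d ← matches
m3: inner = H(20 d7 da b0 36 36 19) = 06; tag = H(4a bd b0 da 5c 5c 06) = 4f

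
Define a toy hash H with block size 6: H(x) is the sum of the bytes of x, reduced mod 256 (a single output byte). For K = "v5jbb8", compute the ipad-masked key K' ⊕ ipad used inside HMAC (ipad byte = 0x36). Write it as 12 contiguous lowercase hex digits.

Key "v5jbb8" = 76 35 6a 62 62 38 is exactly B = 6 bytes: K' = 76 35 6a 62 62 38.
XOR each byte with 0x36: 76⊕36=40, 35⊕36=03, 6a⊕36=5c, 62⊕36=54, 62⊕36=54, 38⊕36=0e.

40035c54540e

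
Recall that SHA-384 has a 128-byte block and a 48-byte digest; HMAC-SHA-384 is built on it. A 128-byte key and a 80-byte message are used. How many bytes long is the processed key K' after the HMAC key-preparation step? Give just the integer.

Key is 128 ≤ 128 bytes, zero-padded: |K'| = 128.

128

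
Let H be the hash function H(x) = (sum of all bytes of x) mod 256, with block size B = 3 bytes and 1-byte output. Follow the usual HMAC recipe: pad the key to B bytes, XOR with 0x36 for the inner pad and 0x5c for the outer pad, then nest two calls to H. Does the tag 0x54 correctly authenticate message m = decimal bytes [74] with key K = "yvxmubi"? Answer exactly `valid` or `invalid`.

invalid

Key "yvxmubi" = 79 76 78 6d 75 62 69 is 7 bytes > B = 3, so hash it first: H(key) = 14, then zero-pad to 3 bytes: K' = 14 00 00.
K' ⊕ ipad = 22 36 36; K' ⊕ opad = 48 5c 5c.
Inner hash: sum = 34+54+54+74 = 216 → d8.
Outer hash (recomputed tag): sum = 72+92+92+216 = 472; mod 256 = 216 → d8.
Recomputed tag = d8; claimed = 54 → mismatch.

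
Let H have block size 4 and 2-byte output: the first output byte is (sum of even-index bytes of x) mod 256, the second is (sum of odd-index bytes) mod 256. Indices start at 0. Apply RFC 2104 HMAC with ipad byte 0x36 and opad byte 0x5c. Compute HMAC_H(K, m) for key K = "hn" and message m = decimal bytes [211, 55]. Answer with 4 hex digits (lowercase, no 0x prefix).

f753

Key "hn" = 68 6e is 2 bytes ≤ B = 4; zero-pad to 4 bytes: K' = 68 6e 00 00.
K' ⊕ ipad = 5e 58 36 36.  K' ⊕ opad = 34 32 5c 5c.
Inner input = (K'⊕ipad) ∥ m = 5e 58 36 36 ∥ d3 37.
Inner hash: even-index sum = 359 mod 256 = 103; odd-index sum = 197 mod 256 = 197 → 67 c5.
Outer input = (K'⊕opad) ∥ inner = 34 32 5c 5c ∥ 67 c5.
Outer hash (tag): even-index sum = 247 mod 256 = 247; odd-index sum = 339 mod 256 = 83 → f7 53.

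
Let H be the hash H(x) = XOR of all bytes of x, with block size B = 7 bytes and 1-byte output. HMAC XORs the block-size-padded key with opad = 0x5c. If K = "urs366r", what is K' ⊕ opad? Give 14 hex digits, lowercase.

292e2f6f6a6a2e

Key "urs366r" = 75 72 73 33 36 36 72 is exactly B = 7 bytes: K' = 75 72 73 33 36 36 72.
XOR each byte with 0x5c: 75⊕5c=29, 72⊕5c=2e, 73⊕5c=2f, 33⊕5c=6f, 36⊕5c=6a, 36⊕5c=6a, 72⊕5c=2e.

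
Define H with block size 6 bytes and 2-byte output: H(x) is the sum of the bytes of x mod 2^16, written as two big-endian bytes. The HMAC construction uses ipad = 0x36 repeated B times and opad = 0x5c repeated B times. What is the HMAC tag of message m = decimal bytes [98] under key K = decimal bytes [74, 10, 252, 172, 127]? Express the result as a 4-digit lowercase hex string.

Key decimal bytes [74, 10, 252, 172, 127] = 4a 0a fc ac 7f is 5 bytes ≤ B = 6; zero-pad to 6 bytes: K' = 4a 0a fc ac 7f 00.
K' ⊕ ipad = 7c 3c ca 9a 49 36.  K' ⊕ opad = 16 56 a0 f0 23 5c.
Inner input = (K'⊕ipad) ∥ m = 7c 3c ca 9a 49 36 ∥ 62.
Inner hash: sum = 124+60+202+154+73+54+98 = 765 → 02 fd.
Outer input = (K'⊕opad) ∥ inner = 16 56 a0 f0 23 5c ∥ 02 fd.
Outer hash (tag): sum = 22+86+160+240+35+92+2+253 = 890 → 03 7a.

037a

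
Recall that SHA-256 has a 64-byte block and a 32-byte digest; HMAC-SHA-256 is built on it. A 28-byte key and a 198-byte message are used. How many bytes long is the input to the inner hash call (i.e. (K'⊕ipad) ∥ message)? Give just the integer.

262

Key is 28 ≤ 64 bytes, zero-padded: |K'| = 64.
Inner input = (K'⊕ipad) ∥ m → 64 + 198 = 262 bytes.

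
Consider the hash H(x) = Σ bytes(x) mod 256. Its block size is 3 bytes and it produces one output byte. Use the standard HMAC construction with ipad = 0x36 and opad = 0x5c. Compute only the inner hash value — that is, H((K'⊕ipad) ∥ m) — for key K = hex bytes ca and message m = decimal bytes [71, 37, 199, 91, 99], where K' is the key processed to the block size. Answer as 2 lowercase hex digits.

59

Key hex bytes ca is 1 byte ≤ B = 3; zero-pad to 3 bytes: K' = ca 00 00.
K' ⊕ ipad = fc 36 36.
Inner input = fc 36 36 ∥ 47 25 c7 5b 63.
Inner hash: sum = 252+54+54+71+37+199+91+99 = 857; mod 256 = 89 → 59.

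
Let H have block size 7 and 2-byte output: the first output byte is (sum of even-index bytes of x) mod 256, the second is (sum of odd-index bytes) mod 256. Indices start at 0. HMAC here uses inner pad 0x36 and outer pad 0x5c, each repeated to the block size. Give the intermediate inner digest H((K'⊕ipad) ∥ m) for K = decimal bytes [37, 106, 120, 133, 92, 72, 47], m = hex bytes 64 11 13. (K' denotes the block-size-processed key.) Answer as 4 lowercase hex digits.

f504

Key decimal bytes [37, 106, 120, 133, 92, 72, 47] = 25 6a 78 85 5c 48 2f is exactly B = 7 bytes: K' = 25 6a 78 85 5c 48 2f.
K' ⊕ ipad = 13 5c 4e b3 6a 7e 19.
Inner input = 13 5c 4e b3 6a 7e 19 ∥ 64 11 13.
Inner hash: even-index sum = 245 mod 256 = 245; odd-index sum = 516 mod 256 = 4 → f5 04.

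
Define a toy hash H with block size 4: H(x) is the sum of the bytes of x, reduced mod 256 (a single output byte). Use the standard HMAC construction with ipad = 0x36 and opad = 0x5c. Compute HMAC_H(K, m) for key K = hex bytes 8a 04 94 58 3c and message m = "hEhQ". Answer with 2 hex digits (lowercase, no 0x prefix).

Key hex bytes 8a 04 94 58 3c is 5 bytes > B = 4, so hash it first: H(key) = b6, then zero-pad to 4 bytes: K' = b6 00 00 00.
K' ⊕ ipad = 80 36 36 36.  K' ⊕ opad = ea 5c 5c 5c.
Inner input = (K'⊕ipad) ∥ m = 80 36 36 36 ∥ 68 45 68 51.
Inner hash: sum = 128+54+54+54+104+69+104+81 = 648; mod 256 = 136 → 88.
Outer input = (K'⊕opad) ∥ inner = ea 5c 5c 5c ∥ 88.
Outer hash (tag): sum = 234+92+92+92+136 = 646; mod 256 = 134 → 86.

86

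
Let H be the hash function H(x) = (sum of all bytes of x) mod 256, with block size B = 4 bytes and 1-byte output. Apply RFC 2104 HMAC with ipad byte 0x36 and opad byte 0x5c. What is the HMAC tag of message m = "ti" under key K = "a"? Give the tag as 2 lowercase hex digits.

Key "a" = 61 is 1 byte ≤ B = 4; zero-pad to 4 bytes: K' = 61 00 00 00.
K' ⊕ ipad = 57 36 36 36.  K' ⊕ opad = 3d 5c 5c 5c.
Inner input = (K'⊕ipad) ∥ m = 57 36 36 36 ∥ 74 69.
Inner hash: sum = 87+54+54+54+116+105 = 470; mod 256 = 214 → d6.
Outer input = (K'⊕opad) ∥ inner = 3d 5c 5c 5c ∥ d6.
Outer hash (tag): sum = 61+92+92+92+214 = 551; mod 256 = 39 → 27.

27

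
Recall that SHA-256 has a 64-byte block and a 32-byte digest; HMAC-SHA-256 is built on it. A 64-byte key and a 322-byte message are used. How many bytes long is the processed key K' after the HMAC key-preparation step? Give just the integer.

64

Key is 64 ≤ 64 bytes, zero-padded: |K'| = 64.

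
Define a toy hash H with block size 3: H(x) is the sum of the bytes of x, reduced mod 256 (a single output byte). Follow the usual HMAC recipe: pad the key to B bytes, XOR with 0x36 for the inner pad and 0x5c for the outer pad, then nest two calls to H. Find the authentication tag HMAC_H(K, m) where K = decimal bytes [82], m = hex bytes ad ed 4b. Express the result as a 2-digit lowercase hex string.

Key decimal bytes [82] = 52 is 1 byte ≤ B = 3; zero-pad to 3 bytes: K' = 52 00 00.
K' ⊕ ipad = 64 36 36.  K' ⊕ opad = 0e 5c 5c.
Inner input = (K'⊕ipad) ∥ m = 64 36 36 ∥ ad ed 4b.
Inner hash: sum = 100+54+54+173+237+75 = 693; mod 256 = 181 → b5.
Outer input = (K'⊕opad) ∥ inner = 0e 5c 5c ∥ b5.
Outer hash (tag): sum = 14+92+92+181 = 379; mod 256 = 123 → 7b.

7b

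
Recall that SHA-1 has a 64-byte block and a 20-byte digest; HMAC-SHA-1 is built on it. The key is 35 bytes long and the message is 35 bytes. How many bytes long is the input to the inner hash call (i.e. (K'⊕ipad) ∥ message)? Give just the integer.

99

Key is 35 ≤ 64 bytes, zero-padded: |K'| = 64.
Inner input = (K'⊕ipad) ∥ m → 64 + 35 = 99 bytes.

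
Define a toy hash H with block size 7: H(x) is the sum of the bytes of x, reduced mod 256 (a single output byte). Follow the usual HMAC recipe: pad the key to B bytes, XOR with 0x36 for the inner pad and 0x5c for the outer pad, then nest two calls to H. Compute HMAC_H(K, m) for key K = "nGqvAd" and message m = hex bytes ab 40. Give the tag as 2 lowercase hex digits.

Key "nGqvAd" = 6e 47 71 76 41 64 is 6 bytes ≤ B = 7; zero-pad to 7 bytes: K' = 6e 47 71 76 41 64 00.
K' ⊕ ipad = 58 71 47 40 77 52 36.  K' ⊕ opad = 32 1b 2d 2a 1d 38 5c.
Inner input = (K'⊕ipad) ∥ m = 58 71 47 40 77 52 36 ∥ ab 40.
Inner hash: sum = 88+113+71+64+119+82+54+171+64 = 826; mod 256 = 58 → 3a.
Outer input = (K'⊕opad) ∥ inner = 32 1b 2d 2a 1d 38 5c ∥ 3a.
Outer hash (tag): sum = 50+27+45+42+29+56+92+58 = 399; mod 256 = 143 → 8f.

8f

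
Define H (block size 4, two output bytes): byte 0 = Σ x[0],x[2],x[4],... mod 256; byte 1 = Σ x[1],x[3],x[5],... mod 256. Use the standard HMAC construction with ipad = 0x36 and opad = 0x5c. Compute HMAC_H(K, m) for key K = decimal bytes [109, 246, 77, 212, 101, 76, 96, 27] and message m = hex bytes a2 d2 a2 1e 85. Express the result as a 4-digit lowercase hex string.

Key decimal bytes [109, 246, 77, 212, 101, 76, 96, 27] = 6d f6 4d d4 65 4c 60 1b is 8 bytes > B = 4, so hash it first: H(key) = 7f 31, then zero-pad to 4 bytes: K' = 7f 31 00 00.
K' ⊕ ipad = 49 07 36 36.  K' ⊕ opad = 23 6d 5c 5c.
Inner input = (K'⊕ipad) ∥ m = 49 07 36 36 ∥ a2 d2 a2 1e 85.
Inner hash: even-index sum = 584 mod 256 = 72; odd-index sum = 301 mod 256 = 45 → 48 2d.
Outer input = (K'⊕opad) ∥ inner = 23 6d 5c 5c ∥ 48 2d.
Outer hash (tag): even-index sum = 199 mod 256 = 199; odd-index sum = 246 mod 256 = 246 → c7 f6.

c7f6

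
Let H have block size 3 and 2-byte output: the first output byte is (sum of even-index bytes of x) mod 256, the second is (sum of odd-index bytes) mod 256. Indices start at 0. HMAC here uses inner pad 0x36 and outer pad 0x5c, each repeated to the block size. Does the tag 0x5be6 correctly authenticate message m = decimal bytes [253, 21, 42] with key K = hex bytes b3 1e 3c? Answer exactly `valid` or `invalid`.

invalid

Key hex bytes b3 1e 3c is exactly B = 3 bytes: K' = b3 1e 3c.
K' ⊕ ipad = 85 28 0a; K' ⊕ opad = ef 42 60.
Inner hash: even-index sum = 164 mod 256 = 164; odd-index sum = 335 mod 256 = 79 → a4 4f.
Outer hash (recomputed tag): even-index sum = 414 mod 256 = 158; odd-index sum = 230 mod 256 = 230 → 9e e6.
Recomputed tag = 9ee6; claimed = 5be6 → mismatch.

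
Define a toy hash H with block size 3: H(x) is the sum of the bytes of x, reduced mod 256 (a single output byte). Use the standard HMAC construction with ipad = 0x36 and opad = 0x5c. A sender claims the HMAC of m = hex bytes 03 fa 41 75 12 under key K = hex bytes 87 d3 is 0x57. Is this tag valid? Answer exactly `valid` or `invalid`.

valid

Key hex bytes 87 d3 is 2 bytes ≤ B = 3; zero-pad to 3 bytes: K' = 87 d3 00.
K' ⊕ ipad = b1 e5 36; K' ⊕ opad = db 8f 5c.
Inner hash: sum = 177+229+54+3+250+65+117+18 = 913; mod 256 = 145 → 91.
Outer hash (recomputed tag): sum = 219+143+92+145 = 599; mod 256 = 87 → 57.
Recomputed tag = 57; claimed = 57 → match.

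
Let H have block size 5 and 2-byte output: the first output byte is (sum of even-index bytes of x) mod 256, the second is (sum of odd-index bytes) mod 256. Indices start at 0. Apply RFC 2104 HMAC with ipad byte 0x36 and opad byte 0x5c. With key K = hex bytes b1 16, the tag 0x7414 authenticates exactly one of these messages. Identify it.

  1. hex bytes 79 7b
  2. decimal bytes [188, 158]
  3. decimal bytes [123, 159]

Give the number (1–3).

1

Key hex bytes b1 16 is 2 bytes ≤ B = 5; zero-pad to 5 bytes: K' = b1 16 00 00 00.
K' ⊕ ipad = 87 20 36 36 36; K' ⊕ opad = ed 4a 5c 5c 5c.
m1: inner = H(87 20 36 36 36 79 7b) = 6e cf; tag = H(ed 4a 5c 5c 5c 6e cf) = 7414 ← matches
m2: inner = H(87 20 36 36 36 bc 9e) = 91 12; tag = H(ed 4a 5c 5c 5c 91 12) = b737
m3: inner = H(87 20 36 36 36 7b 9f) = 92 d1; tag = H(ed 4a 5c 5c 5c 92 d1) = 7638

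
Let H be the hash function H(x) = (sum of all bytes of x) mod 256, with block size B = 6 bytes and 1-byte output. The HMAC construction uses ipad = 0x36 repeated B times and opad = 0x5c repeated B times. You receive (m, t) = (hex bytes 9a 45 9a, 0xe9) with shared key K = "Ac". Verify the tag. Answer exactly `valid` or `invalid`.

valid

Key "Ac" = 41 63 is 2 bytes ≤ B = 6; zero-pad to 6 bytes: K' = 41 63 00 00 00 00.
K' ⊕ ipad = 77 55 36 36 36 36; K' ⊕ opad = 1d 3f 5c 5c 5c 5c.
Inner hash: sum = 119+85+54+54+54+54+154+69+154 = 797; mod 256 = 29 → 1d.
Outer hash (recomputed tag): sum = 29+63+92+92+92+92+29 = 489; mod 256 = 233 → e9.
Recomputed tag = e9; claimed = e9 → match.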